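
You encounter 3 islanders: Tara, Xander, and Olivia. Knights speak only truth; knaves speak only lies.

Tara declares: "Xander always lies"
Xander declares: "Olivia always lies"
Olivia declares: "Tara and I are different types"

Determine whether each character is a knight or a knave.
Tara is a knave.
Xander is a knight.
Olivia is a knave.

Verification:
- Tara (knave) says "Xander always lies" - this is FALSE (a lie) because Xander is a knight.
- Xander (knight) says "Olivia always lies" - this is TRUE because Olivia is a knave.
- Olivia (knave) says "Tara and I are different types" - this is FALSE (a lie) because Olivia is a knave and Tara is a knave.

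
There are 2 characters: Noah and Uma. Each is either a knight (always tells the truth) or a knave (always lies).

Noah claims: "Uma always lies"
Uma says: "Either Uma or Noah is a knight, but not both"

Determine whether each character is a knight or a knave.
Noah is a knave.
Uma is a knight.

Verification:
- Noah (knave) says "Uma always lies" - this is FALSE (a lie) because Uma is a knight.
- Uma (knight) says "Either Uma or Noah is a knight, but not both" - this is TRUE because Uma is a knight and Noah is a knave.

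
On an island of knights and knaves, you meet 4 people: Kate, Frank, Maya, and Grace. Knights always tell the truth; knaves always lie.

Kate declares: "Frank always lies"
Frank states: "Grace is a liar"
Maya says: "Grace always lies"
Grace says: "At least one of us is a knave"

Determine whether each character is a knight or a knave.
Kate is a knight.
Frank is a knave.
Maya is a knave.
Grace is a knight.

Verification:
- Kate (knight) says "Frank always lies" - this is TRUE because Frank is a knave.
- Frank (knave) says "Grace is a liar" - this is FALSE (a lie) because Grace is a knight.
- Maya (knave) says "Grace always lies" - this is FALSE (a lie) because Grace is a knight.
- Grace (knight) says "At least one of us is a knave" - this is TRUE because Frank and Maya are knaves.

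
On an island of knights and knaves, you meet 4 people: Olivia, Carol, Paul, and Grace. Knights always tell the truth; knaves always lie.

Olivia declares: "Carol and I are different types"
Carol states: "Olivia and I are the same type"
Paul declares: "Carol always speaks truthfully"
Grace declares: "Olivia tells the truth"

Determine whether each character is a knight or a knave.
Olivia is a knight.
Carol is a knave.
Paul is a knave.
Grace is a knight.

Verification:
- Olivia (knight) says "Carol and I are different types" - this is TRUE because Olivia is a knight and Carol is a knave.
- Carol (knave) says "Olivia and I are the same type" - this is FALSE (a lie) because Carol is a knave and Olivia is a knight.
- Paul (knave) says "Carol always speaks truthfully" - this is FALSE (a lie) because Carol is a knave.
- Grace (knight) says "Olivia tells the truth" - this is TRUE because Olivia is a knight.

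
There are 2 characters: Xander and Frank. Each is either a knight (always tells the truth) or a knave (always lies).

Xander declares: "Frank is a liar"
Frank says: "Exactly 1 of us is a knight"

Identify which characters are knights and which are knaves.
Xander is a knave.
Frank is a knight.

Verification:
- Xander (knave) says "Frank is a liar" - this is FALSE (a lie) because Frank is a knight.
- Frank (knight) says "Exactly 1 of us is a knight" - this is TRUE because there are 1 knights.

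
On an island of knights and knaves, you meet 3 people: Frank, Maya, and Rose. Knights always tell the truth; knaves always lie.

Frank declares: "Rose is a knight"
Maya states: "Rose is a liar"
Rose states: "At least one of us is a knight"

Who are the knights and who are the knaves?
Frank is a knight.
Maya is a knave.
Rose is a knight.

Verification:
- Frank (knight) says "Rose is a knight" - this is TRUE because Rose is a knight.
- Maya (knave) says "Rose is a liar" - this is FALSE (a lie) because Rose is a knight.
- Rose (knight) says "At least one of us is a knight" - this is TRUE because Frank and Rose are knights.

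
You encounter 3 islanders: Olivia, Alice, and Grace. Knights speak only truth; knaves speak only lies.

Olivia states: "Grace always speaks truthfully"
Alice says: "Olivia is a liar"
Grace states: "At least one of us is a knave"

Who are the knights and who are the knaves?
Olivia is a knight.
Alice is a knave.
Grace is a knight.

Verification:
- Olivia (knight) says "Grace always speaks truthfully" - this is TRUE because Grace is a knight.
- Alice (knave) says "Olivia is a liar" - this is FALSE (a lie) because Olivia is a knight.
- Grace (knight) says "At least one of us is a knave" - this is TRUE because Alice is a knave.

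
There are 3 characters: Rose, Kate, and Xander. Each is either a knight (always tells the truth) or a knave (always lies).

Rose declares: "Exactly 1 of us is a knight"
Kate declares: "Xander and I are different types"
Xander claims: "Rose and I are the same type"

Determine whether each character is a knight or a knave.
Rose is a knight.
Kate is a knave.
Xander is a knave.

Verification:
- Rose (knight) says "Exactly 1 of us is a knight" - this is TRUE because there are 1 knights.
- Kate (knave) says "Xander and I are different types" - this is FALSE (a lie) because Kate is a knave and Xander is a knave.
- Xander (knave) says "Rose and I are the same type" - this is FALSE (a lie) because Xander is a knave and Rose is a knight.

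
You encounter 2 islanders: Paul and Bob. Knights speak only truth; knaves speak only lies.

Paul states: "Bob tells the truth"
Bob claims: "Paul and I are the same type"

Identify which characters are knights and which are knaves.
Paul is a knight.
Bob is a knight.

Verification:
- Paul (knight) says "Bob tells the truth" - this is TRUE because Bob is a knight.
- Bob (knight) says "Paul and I are the same type" - this is TRUE because Bob is a knight and Paul is a knight.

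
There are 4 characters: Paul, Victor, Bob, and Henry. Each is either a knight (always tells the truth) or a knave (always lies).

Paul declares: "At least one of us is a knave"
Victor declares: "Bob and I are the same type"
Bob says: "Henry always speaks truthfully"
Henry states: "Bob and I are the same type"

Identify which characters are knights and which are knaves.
Paul is a knight.
Victor is a knave.
Bob is a knight.
Henry is a knight.

Verification:
- Paul (knight) says "At least one of us is a knave" - this is TRUE because Victor is a knave.
- Victor (knave) says "Bob and I are the same type" - this is FALSE (a lie) because Victor is a knave and Bob is a knight.
- Bob (knight) says "Henry always speaks truthfully" - this is TRUE because Henry is a knight.
- Henry (knight) says "Bob and I are the same type" - this is TRUE because Henry is a knight and Bob is a knight.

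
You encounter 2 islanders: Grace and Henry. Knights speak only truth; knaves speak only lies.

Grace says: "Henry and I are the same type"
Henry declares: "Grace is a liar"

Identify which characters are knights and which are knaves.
Grace is a knave.
Henry is a knight.

Verification:
- Grace (knave) says "Henry and I are the same type" - this is FALSE (a lie) because Grace is a knave and Henry is a knight.
- Henry (knight) says "Grace is a liar" - this is TRUE because Grace is a knave.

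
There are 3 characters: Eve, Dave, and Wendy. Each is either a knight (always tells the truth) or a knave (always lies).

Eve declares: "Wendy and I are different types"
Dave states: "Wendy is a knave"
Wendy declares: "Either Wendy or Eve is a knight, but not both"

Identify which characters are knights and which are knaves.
Eve is a knave.
Dave is a knight.
Wendy is a knave.

Verification:
- Eve (knave) says "Wendy and I are different types" - this is FALSE (a lie) because Eve is a knave and Wendy is a knave.
- Dave (knight) says "Wendy is a knave" - this is TRUE because Wendy is a knave.
- Wendy (knave) says "Either Wendy or Eve is a knight, but not both" - this is FALSE (a lie) because Wendy is a knave and Eve is a knave.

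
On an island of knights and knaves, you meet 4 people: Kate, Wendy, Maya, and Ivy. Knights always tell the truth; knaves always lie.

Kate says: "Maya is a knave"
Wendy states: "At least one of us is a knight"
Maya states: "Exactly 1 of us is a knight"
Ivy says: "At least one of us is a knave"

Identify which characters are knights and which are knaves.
Kate is a knight.
Wendy is a knight.
Maya is a knave.
Ivy is a knight.

Verification:
- Kate (knight) says "Maya is a knave" - this is TRUE because Maya is a knave.
- Wendy (knight) says "At least one of us is a knight" - this is TRUE because Kate, Wendy, and Ivy are knights.
- Maya (knave) says "Exactly 1 of us is a knight" - this is FALSE (a lie) because there are 3 knights.
- Ivy (knight) says "At least one of us is a knave" - this is TRUE because Maya is a knave.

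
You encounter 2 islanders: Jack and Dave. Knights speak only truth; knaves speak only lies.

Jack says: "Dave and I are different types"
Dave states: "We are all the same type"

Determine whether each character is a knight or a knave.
Jack is a knight.
Dave is a knave.

Verification:
- Jack (knight) says "Dave and I are different types" - this is TRUE because Jack is a knight and Dave is a knave.
- Dave (knave) says "We are all the same type" - this is FALSE (a lie) because Jack is a knight and Dave is a knave.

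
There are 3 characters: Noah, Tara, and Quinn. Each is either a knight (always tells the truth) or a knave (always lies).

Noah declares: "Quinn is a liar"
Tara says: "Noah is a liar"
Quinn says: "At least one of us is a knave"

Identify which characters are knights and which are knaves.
Noah is a knave.
Tara is a knight.
Quinn is a knight.

Verification:
- Noah (knave) says "Quinn is a liar" - this is FALSE (a lie) because Quinn is a knight.
- Tara (knight) says "Noah is a liar" - this is TRUE because Noah is a knave.
- Quinn (knight) says "At least one of us is a knave" - this is TRUE because Noah is a knave.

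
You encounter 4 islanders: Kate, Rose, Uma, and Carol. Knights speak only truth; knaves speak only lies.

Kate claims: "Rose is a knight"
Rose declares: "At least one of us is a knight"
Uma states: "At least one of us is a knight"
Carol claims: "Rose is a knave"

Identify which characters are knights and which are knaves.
Kate is a knight.
Rose is a knight.
Uma is a knight.
Carol is a knave.

Verification:
- Kate (knight) says "Rose is a knight" - this is TRUE because Rose is a knight.
- Rose (knight) says "At least one of us is a knight" - this is TRUE because Kate, Rose, and Uma are knights.
- Uma (knight) says "At least one of us is a knight" - this is TRUE because Kate, Rose, and Uma are knights.
- Carol (knave) says "Rose is a knave" - this is FALSE (a lie) because Rose is a knight.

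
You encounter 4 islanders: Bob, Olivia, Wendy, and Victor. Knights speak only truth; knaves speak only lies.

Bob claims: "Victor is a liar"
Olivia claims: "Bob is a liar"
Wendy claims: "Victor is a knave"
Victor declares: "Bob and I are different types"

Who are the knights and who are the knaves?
Bob is a knave.
Olivia is a knight.
Wendy is a knave.
Victor is a knight.

Verification:
- Bob (knave) says "Victor is a liar" - this is FALSE (a lie) because Victor is a knight.
- Olivia (knight) says "Bob is a liar" - this is TRUE because Bob is a knave.
- Wendy (knave) says "Victor is a knave" - this is FALSE (a lie) because Victor is a knight.
- Victor (knight) says "Bob and I are different types" - this is TRUE because Victor is a knight and Bob is a knave.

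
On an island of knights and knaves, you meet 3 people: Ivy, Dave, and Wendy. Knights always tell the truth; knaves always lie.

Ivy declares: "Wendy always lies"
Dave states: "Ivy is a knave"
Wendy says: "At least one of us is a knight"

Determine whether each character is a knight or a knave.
Ivy is a knave.
Dave is a knight.
Wendy is a knight.

Verification:
- Ivy (knave) says "Wendy always lies" - this is FALSE (a lie) because Wendy is a knight.
- Dave (knight) says "Ivy is a knave" - this is TRUE because Ivy is a knave.
- Wendy (knight) says "At least one of us is a knight" - this is TRUE because Dave and Wendy are knights.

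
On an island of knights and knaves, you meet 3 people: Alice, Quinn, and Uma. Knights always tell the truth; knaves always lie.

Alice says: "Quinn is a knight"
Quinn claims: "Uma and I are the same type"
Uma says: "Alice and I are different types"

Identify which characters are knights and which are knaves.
Alice is a knave.
Quinn is a knave.
Uma is a knight.

Verification:
- Alice (knave) says "Quinn is a knight" - this is FALSE (a lie) because Quinn is a knave.
- Quinn (knave) says "Uma and I are the same type" - this is FALSE (a lie) because Quinn is a knave and Uma is a knight.
- Uma (knight) says "Alice and I are different types" - this is TRUE because Uma is a knight and Alice is a knave.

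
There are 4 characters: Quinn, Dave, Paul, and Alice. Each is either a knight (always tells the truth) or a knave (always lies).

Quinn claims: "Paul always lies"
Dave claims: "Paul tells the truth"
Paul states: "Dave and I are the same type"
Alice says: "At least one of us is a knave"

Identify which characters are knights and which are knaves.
Quinn is a knave.
Dave is a knight.
Paul is a knight.
Alice is a knight.

Verification:
- Quinn (knave) says "Paul always lies" - this is FALSE (a lie) because Paul is a knight.
- Dave (knight) says "Paul tells the truth" - this is TRUE because Paul is a knight.
- Paul (knight) says "Dave and I are the same type" - this is TRUE because Paul is a knight and Dave is a knight.
- Alice (knight) says "At least one of us is a knave" - this is TRUE because Quinn is a knave.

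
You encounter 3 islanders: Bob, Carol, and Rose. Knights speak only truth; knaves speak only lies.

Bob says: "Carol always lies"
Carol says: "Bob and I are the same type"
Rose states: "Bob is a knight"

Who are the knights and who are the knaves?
Bob is a knight.
Carol is a knave.
Rose is a knight.

Verification:
- Bob (knight) says "Carol always lies" - this is TRUE because Carol is a knave.
- Carol (knave) says "Bob and I are the same type" - this is FALSE (a lie) because Carol is a knave and Bob is a knight.
- Rose (knight) says "Bob is a knight" - this is TRUE because Bob is a knight.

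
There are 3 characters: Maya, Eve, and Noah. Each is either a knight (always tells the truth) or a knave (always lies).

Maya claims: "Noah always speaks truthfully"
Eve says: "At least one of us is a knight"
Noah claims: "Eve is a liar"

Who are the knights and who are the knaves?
Maya is a knave.
Eve is a knight.
Noah is a knave.

Verification:
- Maya (knave) says "Noah always speaks truthfully" - this is FALSE (a lie) because Noah is a knave.
- Eve (knight) says "At least one of us is a knight" - this is TRUE because Eve is a knight.
- Noah (knave) says "Eve is a liar" - this is FALSE (a lie) because Eve is a knight.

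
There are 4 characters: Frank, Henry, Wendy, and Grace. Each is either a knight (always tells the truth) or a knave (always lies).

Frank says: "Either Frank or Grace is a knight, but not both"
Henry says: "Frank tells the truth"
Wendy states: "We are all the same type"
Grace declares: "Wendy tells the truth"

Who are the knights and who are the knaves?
Frank is a knight.
Henry is a knight.
Wendy is a knave.
Grace is a knave.

Verification:
- Frank (knight) says "Either Frank or Grace is a knight, but not both" - this is TRUE because Frank is a knight and Grace is a knave.
- Henry (knight) says "Frank tells the truth" - this is TRUE because Frank is a knight.
- Wendy (knave) says "We are all the same type" - this is FALSE (a lie) because Frank and Henry are knights and Wendy and Grace are knaves.
- Grace (knave) says "Wendy tells the truth" - this is FALSE (a lie) because Wendy is a knave.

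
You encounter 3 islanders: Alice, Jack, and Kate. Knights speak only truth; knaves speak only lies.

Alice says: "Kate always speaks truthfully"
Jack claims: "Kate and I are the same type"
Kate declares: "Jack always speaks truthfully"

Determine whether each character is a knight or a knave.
Alice is a knight.
Jack is a knight.
Kate is a knight.

Verification:
- Alice (knight) says "Kate always speaks truthfully" - this is TRUE because Kate is a knight.
- Jack (knight) says "Kate and I are the same type" - this is TRUE because Jack is a knight and Kate is a knight.
- Kate (knight) says "Jack always speaks truthfully" - this is TRUE because Jack is a knight.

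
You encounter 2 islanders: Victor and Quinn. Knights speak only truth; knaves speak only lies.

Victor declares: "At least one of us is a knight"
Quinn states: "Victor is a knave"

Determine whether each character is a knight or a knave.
Victor is a knight.
Quinn is a knave.

Verification:
- Victor (knight) says "At least one of us is a knight" - this is TRUE because Victor is a knight.
- Quinn (knave) says "Victor is a knave" - this is FALSE (a lie) because Victor is a knight.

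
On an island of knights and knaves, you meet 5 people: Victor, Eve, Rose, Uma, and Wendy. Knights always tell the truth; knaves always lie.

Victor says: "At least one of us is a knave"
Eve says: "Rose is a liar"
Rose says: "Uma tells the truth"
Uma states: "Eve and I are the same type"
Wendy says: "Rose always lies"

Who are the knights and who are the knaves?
Victor is a knight.
Eve is a knight.
Rose is a knave.
Uma is a knave.
Wendy is a knight.

Verification:
- Victor (knight) says "At least one of us is a knave" - this is TRUE because Rose and Uma are knaves.
- Eve (knight) says "Rose is a liar" - this is TRUE because Rose is a knave.
- Rose (knave) says "Uma tells the truth" - this is FALSE (a lie) because Uma is a knave.
- Uma (knave) says "Eve and I are the same type" - this is FALSE (a lie) because Uma is a knave and Eve is a knight.
- Wendy (knight) says "Rose always lies" - this is TRUE because Rose is a knave.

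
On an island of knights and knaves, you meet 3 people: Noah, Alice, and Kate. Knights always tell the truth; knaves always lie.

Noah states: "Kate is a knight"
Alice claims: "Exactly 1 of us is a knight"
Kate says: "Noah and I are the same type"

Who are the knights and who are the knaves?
Noah is a knight.
Alice is a knave.
Kate is a knight.

Verification:
- Noah (knight) says "Kate is a knight" - this is TRUE because Kate is a knight.
- Alice (knave) says "Exactly 1 of us is a knight" - this is FALSE (a lie) because there are 2 knights.
- Kate (knight) says "Noah and I are the same type" - this is TRUE because Kate is a knight and Noah is a knight.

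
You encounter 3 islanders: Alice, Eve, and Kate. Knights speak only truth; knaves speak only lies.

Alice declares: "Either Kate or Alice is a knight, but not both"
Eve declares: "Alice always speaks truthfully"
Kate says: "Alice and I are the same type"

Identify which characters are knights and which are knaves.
Alice is a knight.
Eve is a knight.
Kate is a knave.

Verification:
- Alice (knight) says "Either Kate or Alice is a knight, but not both" - this is TRUE because Kate is a knave and Alice is a knight.
- Eve (knight) says "Alice always speaks truthfully" - this is TRUE because Alice is a knight.
- Kate (knave) says "Alice and I are the same type" - this is FALSE (a lie) because Kate is a knave and Alice is a knight.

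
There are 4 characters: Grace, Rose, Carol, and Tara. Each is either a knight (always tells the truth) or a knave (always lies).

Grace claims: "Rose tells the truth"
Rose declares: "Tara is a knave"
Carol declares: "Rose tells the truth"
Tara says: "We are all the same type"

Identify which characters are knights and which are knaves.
Grace is a knight.
Rose is a knight.
Carol is a knight.
Tara is a knave.

Verification:
- Grace (knight) says "Rose tells the truth" - this is TRUE because Rose is a knight.
- Rose (knight) says "Tara is a knave" - this is TRUE because Tara is a knave.
- Carol (knight) says "Rose tells the truth" - this is TRUE because Rose is a knight.
- Tara (knave) says "We are all the same type" - this is FALSE (a lie) because Grace, Rose, and Carol are knights and Tara is a knave.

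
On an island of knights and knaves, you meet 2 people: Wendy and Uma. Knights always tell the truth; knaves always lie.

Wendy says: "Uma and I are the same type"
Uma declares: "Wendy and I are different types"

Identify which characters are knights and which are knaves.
Wendy is a knave.
Uma is a knight.

Verification:
- Wendy (knave) says "Uma and I are the same type" - this is FALSE (a lie) because Wendy is a knave and Uma is a knight.
- Uma (knight) says "Wendy and I are different types" - this is TRUE because Uma is a knight and Wendy is a knave.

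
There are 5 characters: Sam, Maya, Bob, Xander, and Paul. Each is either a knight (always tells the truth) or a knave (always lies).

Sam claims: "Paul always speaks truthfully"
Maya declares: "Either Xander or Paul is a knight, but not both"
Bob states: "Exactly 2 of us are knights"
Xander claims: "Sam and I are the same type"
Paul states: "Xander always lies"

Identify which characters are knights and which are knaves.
Sam is a knight.
Maya is a knight.
Bob is a knave.
Xander is a knave.
Paul is a knight.

Verification:
- Sam (knight) says "Paul always speaks truthfully" - this is TRUE because Paul is a knight.
- Maya (knight) says "Either Xander or Paul is a knight, but not both" - this is TRUE because Xander is a knave and Paul is a knight.
- Bob (knave) says "Exactly 2 of us are knights" - this is FALSE (a lie) because there are 3 knights.
- Xander (knave) says "Sam and I are the same type" - this is FALSE (a lie) because Xander is a knave and Sam is a knight.
- Paul (knight) says "Xander always lies" - this is TRUE because Xander is a knave.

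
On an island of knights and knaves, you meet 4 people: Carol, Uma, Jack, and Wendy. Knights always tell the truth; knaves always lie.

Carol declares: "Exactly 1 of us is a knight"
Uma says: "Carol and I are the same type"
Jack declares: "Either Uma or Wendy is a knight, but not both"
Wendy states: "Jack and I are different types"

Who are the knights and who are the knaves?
Carol is a knight.
Uma is a knave.
Jack is a knave.
Wendy is a knave.

Verification:
- Carol (knight) says "Exactly 1 of us is a knight" - this is TRUE because there are 1 knights.
- Uma (knave) says "Carol and I are the same type" - this is FALSE (a lie) because Uma is a knave and Carol is a knight.
- Jack (knave) says "Either Uma or Wendy is a knight, but not both" - this is FALSE (a lie) because Uma is a knave and Wendy is a knave.
- Wendy (knave) says "Jack and I are different types" - this is FALSE (a lie) because Wendy is a knave and Jack is a knave.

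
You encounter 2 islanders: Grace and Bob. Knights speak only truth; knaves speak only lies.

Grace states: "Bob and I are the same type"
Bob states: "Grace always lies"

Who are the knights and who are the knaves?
Grace is a knave.
Bob is a knight.

Verification:
- Grace (knave) says "Bob and I are the same type" - this is FALSE (a lie) because Grace is a knave and Bob is a knight.
- Bob (knight) says "Grace always lies" - this is TRUE because Grace is a knave.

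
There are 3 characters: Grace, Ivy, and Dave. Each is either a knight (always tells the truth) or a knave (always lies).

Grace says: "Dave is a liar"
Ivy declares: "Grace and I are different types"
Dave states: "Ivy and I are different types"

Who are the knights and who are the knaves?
Grace is a knave.
Ivy is a knave.
Dave is a knight.

Verification:
- Grace (knave) says "Dave is a liar" - this is FALSE (a lie) because Dave is a knight.
- Ivy (knave) says "Grace and I are different types" - this is FALSE (a lie) because Ivy is a knave and Grace is a knave.
- Dave (knight) says "Ivy and I are different types" - this is TRUE because Dave is a knight and Ivy is a knave.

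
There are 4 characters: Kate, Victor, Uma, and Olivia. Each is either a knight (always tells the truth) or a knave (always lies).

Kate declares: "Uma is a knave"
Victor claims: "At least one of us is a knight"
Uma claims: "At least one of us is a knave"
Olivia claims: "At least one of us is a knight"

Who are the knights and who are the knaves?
Kate is a knave.
Victor is a knight.
Uma is a knight.
Olivia is a knight.

Verification:
- Kate (knave) says "Uma is a knave" - this is FALSE (a lie) because Uma is a knight.
- Victor (knight) says "At least one of us is a knight" - this is TRUE because Victor, Uma, and Olivia are knights.
- Uma (knight) says "At least one of us is a knave" - this is TRUE because Kate is a knave.
- Olivia (knight) says "At least one of us is a knight" - this is TRUE because Victor, Uma, and Olivia are knights.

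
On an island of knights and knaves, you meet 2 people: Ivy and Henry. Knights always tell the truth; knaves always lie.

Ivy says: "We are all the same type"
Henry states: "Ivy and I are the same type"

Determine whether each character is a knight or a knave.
Ivy is a knight.
Henry is a knight.

Verification:
- Ivy (knight) says "We are all the same type" - this is TRUE because Ivy and Henry are knights.
- Henry (knight) says "Ivy and I are the same type" - this is TRUE because Henry is a knight and Ivy is a knight.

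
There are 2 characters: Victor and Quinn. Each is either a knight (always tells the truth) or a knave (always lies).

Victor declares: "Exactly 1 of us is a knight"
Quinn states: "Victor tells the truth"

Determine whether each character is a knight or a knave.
Victor is a knave.
Quinn is a knave.

Verification:
- Victor (knave) says "Exactly 1 of us is a knight" - this is FALSE (a lie) because there are 0 knights.
- Quinn (knave) says "Victor tells the truth" - this is FALSE (a lie) because Victor is a knave.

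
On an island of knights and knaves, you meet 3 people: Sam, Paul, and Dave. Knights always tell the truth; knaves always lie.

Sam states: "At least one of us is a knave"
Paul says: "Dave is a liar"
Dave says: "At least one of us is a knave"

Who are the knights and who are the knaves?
Sam is a knight.
Paul is a knave.
Dave is a knight.

Verification:
- Sam (knight) says "At least one of us is a knave" - this is TRUE because Paul is a knave.
- Paul (knave) says "Dave is a liar" - this is FALSE (a lie) because Dave is a knight.
- Dave (knight) says "At least one of us is a knave" - this is TRUE because Paul is a knave.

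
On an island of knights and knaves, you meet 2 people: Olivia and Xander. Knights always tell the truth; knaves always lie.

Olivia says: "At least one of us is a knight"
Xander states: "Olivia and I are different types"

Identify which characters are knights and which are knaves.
Olivia is a knave.
Xander is a knave.

Verification:
- Olivia (knave) says "At least one of us is a knight" - this is FALSE (a lie) because no one is a knight.
- Xander (knave) says "Olivia and I are different types" - this is FALSE (a lie) because Xander is a knave and Olivia is a knave.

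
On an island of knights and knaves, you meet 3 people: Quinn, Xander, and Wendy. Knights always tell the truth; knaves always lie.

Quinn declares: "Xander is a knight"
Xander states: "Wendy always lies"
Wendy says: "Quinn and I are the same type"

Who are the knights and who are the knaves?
Quinn is a knight.
Xander is a knight.
Wendy is a knave.

Verification:
- Quinn (knight) says "Xander is a knight" - this is TRUE because Xander is a knight.
- Xander (knight) says "Wendy always lies" - this is TRUE because Wendy is a knave.
- Wendy (knave) says "Quinn and I are the same type" - this is FALSE (a lie) because Wendy is a knave and Quinn is a knight.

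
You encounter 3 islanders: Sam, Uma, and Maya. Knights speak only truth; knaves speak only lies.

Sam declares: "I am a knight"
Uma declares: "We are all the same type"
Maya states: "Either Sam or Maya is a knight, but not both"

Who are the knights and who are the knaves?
Sam is a knave.
Uma is a knave.
Maya is a knight.

Verification:
- Sam (knave) says "I am a knight" - this is FALSE (a lie) because Sam is a knave.
- Uma (knave) says "We are all the same type" - this is FALSE (a lie) because Maya is a knight and Sam and Uma are knaves.
- Maya (knight) says "Either Sam or Maya is a knight, but not both" - this is TRUE because Sam is a knave and Maya is a knight.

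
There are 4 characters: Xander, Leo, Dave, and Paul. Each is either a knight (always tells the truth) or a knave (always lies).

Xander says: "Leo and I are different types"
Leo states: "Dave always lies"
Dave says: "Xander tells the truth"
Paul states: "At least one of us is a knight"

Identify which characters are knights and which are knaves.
Xander is a knight.
Leo is a knave.
Dave is a knight.
Paul is a knight.

Verification:
- Xander (knight) says "Leo and I are different types" - this is TRUE because Xander is a knight and Leo is a knave.
- Leo (knave) says "Dave always lies" - this is FALSE (a lie) because Dave is a knight.
- Dave (knight) says "Xander tells the truth" - this is TRUE because Xander is a knight.
- Paul (knight) says "At least one of us is a knight" - this is TRUE because Xander, Dave, and Paul are knights.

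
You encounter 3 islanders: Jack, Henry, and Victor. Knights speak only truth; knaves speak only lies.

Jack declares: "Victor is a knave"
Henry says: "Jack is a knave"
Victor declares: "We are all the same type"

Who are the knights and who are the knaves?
Jack is a knight.
Henry is a knave.
Victor is a knave.

Verification:
- Jack (knight) says "Victor is a knave" - this is TRUE because Victor is a knave.
- Henry (knave) says "Jack is a knave" - this is FALSE (a lie) because Jack is a knight.
- Victor (knave) says "We are all the same type" - this is FALSE (a lie) because Jack is a knight and Henry and Victor are knaves.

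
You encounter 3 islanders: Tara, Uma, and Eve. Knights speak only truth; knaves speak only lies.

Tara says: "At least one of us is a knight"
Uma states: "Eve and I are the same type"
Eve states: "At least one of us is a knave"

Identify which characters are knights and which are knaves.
Tara is a knight.
Uma is a knave.
Eve is a knight.

Verification:
- Tara (knight) says "At least one of us is a knight" - this is TRUE because Tara and Eve are knights.
- Uma (knave) says "Eve and I are the same type" - this is FALSE (a lie) because Uma is a knave and Eve is a knight.
- Eve (knight) says "At least one of us is a knave" - this is TRUE because Uma is a knave.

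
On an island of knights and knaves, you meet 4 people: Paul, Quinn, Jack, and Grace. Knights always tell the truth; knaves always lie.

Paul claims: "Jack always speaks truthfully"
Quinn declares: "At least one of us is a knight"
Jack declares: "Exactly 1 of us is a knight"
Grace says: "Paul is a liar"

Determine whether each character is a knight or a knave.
Paul is a knave.
Quinn is a knight.
Jack is a knave.
Grace is a knight.

Verification:
- Paul (knave) says "Jack always speaks truthfully" - this is FALSE (a lie) because Jack is a knave.
- Quinn (knight) says "At least one of us is a knight" - this is TRUE because Quinn and Grace are knights.
- Jack (knave) says "Exactly 1 of us is a knight" - this is FALSE (a lie) because there are 2 knights.
- Grace (knight) says "Paul is a liar" - this is TRUE because Paul is a knave.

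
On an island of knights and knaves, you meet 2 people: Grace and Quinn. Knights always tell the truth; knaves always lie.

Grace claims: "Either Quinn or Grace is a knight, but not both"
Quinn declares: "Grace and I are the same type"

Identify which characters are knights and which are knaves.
Grace is a knight.
Quinn is a knave.

Verification:
- Grace (knight) says "Either Quinn or Grace is a knight, but not both" - this is TRUE because Quinn is a knave and Grace is a knight.
- Quinn (knave) says "Grace and I are the same type" - this is FALSE (a lie) because Quinn is a knave and Grace is a knight.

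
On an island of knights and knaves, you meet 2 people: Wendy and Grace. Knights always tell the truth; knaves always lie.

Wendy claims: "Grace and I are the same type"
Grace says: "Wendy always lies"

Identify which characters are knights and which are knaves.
Wendy is a knave.
Grace is a knight.

Verification:
- Wendy (knave) says "Grace and I are the same type" - this is FALSE (a lie) because Wendy is a knave and Grace is a knight.
- Grace (knight) says "Wendy always lies" - this is TRUE because Wendy is a knave.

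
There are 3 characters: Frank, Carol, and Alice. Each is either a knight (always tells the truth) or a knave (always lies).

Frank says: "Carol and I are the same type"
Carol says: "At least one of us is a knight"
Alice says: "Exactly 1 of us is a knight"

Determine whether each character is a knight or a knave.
Frank is a knight.
Carol is a knight.
Alice is a knave.

Verification:
- Frank (knight) says "Carol and I are the same type" - this is TRUE because Frank is a knight and Carol is a knight.
- Carol (knight) says "At least one of us is a knight" - this is TRUE because Frank and Carol are knights.
- Alice (knave) says "Exactly 1 of us is a knight" - this is FALSE (a lie) because there are 2 knights.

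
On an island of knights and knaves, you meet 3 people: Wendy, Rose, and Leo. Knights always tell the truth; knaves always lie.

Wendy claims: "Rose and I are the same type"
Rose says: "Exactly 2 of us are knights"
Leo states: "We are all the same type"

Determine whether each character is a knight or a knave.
Wendy is a knight.
Rose is a knight.
Leo is a knave.

Verification:
- Wendy (knight) says "Rose and I are the same type" - this is TRUE because Wendy is a knight and Rose is a knight.
- Rose (knight) says "Exactly 2 of us are knights" - this is TRUE because there are 2 knights.
- Leo (knave) says "We are all the same type" - this is FALSE (a lie) because Wendy and Rose are knights and Leo is a knave.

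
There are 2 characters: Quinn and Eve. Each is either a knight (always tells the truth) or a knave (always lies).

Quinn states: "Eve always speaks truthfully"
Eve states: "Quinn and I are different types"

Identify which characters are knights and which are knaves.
Quinn is a knave.
Eve is a knave.

Verification:
- Quinn (knave) says "Eve always speaks truthfully" - this is FALSE (a lie) because Eve is a knave.
- Eve (knave) says "Quinn and I are different types" - this is FALSE (a lie) because Eve is a knave and Quinn is a knave.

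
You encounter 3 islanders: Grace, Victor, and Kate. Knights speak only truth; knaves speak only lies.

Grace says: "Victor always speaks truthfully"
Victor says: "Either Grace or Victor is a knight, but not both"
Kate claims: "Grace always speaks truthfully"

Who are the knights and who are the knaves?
Grace is a knave.
Victor is a knave.
Kate is a knave.

Verification:
- Grace (knave) says "Victor always speaks truthfully" - this is FALSE (a lie) because Victor is a knave.
- Victor (knave) says "Either Grace or Victor is a knight, but not both" - this is FALSE (a lie) because Grace is a knave and Victor is a knave.
- Kate (knave) says "Grace always speaks truthfully" - this is FALSE (a lie) because Grace is a knave.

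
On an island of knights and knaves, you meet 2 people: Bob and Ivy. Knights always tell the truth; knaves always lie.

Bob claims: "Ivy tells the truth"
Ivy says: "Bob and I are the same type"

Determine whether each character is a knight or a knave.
Bob is a knight.
Ivy is a knight.

Verification:
- Bob (knight) says "Ivy tells the truth" - this is TRUE because Ivy is a knight.
- Ivy (knight) says "Bob and I are the same type" - this is TRUE because Ivy is a knight and Bob is a knight.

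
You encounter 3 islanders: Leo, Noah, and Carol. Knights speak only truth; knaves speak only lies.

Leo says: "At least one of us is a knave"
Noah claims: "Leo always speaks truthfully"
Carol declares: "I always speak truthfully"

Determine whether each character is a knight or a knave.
Leo is a knight.
Noah is a knight.
Carol is a knave.

Verification:
- Leo (knight) says "At least one of us is a knave" - this is TRUE because Carol is a knave.
- Noah (knight) says "Leo always speaks truthfully" - this is TRUE because Leo is a knight.
- Carol (knave) says "I always speak truthfully" - this is FALSE (a lie) because Carol is a knave.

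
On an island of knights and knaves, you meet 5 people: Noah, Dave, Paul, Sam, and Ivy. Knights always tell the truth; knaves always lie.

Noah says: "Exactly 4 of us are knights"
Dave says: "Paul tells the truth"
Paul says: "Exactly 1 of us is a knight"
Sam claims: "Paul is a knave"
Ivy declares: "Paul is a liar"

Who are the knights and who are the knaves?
Noah is a knave.
Dave is a knave.
Paul is a knave.
Sam is a knight.
Ivy is a knight.

Verification:
- Noah (knave) says "Exactly 4 of us are knights" - this is FALSE (a lie) because there are 2 knights.
- Dave (knave) says "Paul tells the truth" - this is FALSE (a lie) because Paul is a knave.
- Paul (knave) says "Exactly 1 of us is a knight" - this is FALSE (a lie) because there are 2 knights.
- Sam (knight) says "Paul is a knave" - this is TRUE because Paul is a knave.
- Ivy (knight) says "Paul is a liar" - this is TRUE because Paul is a knave.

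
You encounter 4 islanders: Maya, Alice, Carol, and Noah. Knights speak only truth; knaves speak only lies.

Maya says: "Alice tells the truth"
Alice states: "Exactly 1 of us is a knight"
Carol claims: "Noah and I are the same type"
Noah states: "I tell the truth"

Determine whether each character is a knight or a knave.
Maya is a knave.
Alice is a knave.
Carol is a knight.
Noah is a knight.

Verification:
- Maya (knave) says "Alice tells the truth" - this is FALSE (a lie) because Alice is a knave.
- Alice (knave) says "Exactly 1 of us is a knight" - this is FALSE (a lie) because there are 2 knights.
- Carol (knight) says "Noah and I are the same type" - this is TRUE because Carol is a knight and Noah is a knight.
- Noah (knight) says "I tell the truth" - this is TRUE because Noah is a knight.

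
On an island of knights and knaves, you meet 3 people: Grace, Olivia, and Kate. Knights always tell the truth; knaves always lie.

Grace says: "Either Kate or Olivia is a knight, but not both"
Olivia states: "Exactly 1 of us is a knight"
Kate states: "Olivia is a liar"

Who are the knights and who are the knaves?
Grace is a knight.
Olivia is a knave.
Kate is a knight.

Verification:
- Grace (knight) says "Either Kate or Olivia is a knight, but not both" - this is TRUE because Kate is a knight and Olivia is a knave.
- Olivia (knave) says "Exactly 1 of us is a knight" - this is FALSE (a lie) because there are 2 knights.
- Kate (knight) says "Olivia is a liar" - this is TRUE because Olivia is a knave.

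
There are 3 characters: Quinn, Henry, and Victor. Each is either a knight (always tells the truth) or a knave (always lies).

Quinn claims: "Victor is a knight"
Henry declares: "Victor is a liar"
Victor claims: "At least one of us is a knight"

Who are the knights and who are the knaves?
Quinn is a knight.
Henry is a knave.
Victor is a knight.

Verification:
- Quinn (knight) says "Victor is a knight" - this is TRUE because Victor is a knight.
- Henry (knave) says "Victor is a liar" - this is FALSE (a lie) because Victor is a knight.
- Victor (knight) says "At least one of us is a knight" - this is TRUE because Quinn and Victor are knights.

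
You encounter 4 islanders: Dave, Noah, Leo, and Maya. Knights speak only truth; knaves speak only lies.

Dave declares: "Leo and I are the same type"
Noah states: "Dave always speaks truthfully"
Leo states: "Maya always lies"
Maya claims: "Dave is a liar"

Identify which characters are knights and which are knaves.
Dave is a knight.
Noah is a knight.
Leo is a knight.
Maya is a knave.

Verification:
- Dave (knight) says "Leo and I are the same type" - this is TRUE because Dave is a knight and Leo is a knight.
- Noah (knight) says "Dave always speaks truthfully" - this is TRUE because Dave is a knight.
- Leo (knight) says "Maya always lies" - this is TRUE because Maya is a knave.
- Maya (knave) says "Dave is a liar" - this is FALSE (a lie) because Dave is a knight.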